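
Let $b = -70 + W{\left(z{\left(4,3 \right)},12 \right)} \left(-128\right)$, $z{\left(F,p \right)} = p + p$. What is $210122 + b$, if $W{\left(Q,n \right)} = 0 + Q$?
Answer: $209284$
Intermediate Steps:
$z{\left(F,p \right)} = 2 p$
$W{\left(Q,n \right)} = Q$
$b = -838$ ($b = -70 + 2 \cdot 3 \left(-128\right) = -70 + 6 \left(-128\right) = -70 - 768 = -838$)
$210122 + b = 210122 - 838 = 209284$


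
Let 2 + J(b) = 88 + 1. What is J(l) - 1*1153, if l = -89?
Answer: -1066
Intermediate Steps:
J(b) = 87 (J(b) = -2 + (88 + 1) = -2 + 89 = 87)
J(l) - 1*1153 = 87 - 1*1153 = 87 - 1153 = -1066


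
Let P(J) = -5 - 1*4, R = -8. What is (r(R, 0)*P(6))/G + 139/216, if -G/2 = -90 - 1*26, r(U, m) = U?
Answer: 5975/6264 ≈ 0.95386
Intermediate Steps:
P(J) = -9 (P(J) = -5 - 4 = -9)
G = 232 (G = -2*(-90 - 1*26) = -2*(-90 - 26) = -2*(-116) = 232)
(r(R, 0)*P(6))/G + 139/216 = -8*(-9)/232 + 139/216 = 72*(1/232) + 139*(1/216) = 9/29 + 139/216 = 5975/6264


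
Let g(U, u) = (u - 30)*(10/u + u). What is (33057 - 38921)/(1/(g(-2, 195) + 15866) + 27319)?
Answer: -1831453276/8532311065 ≈ -0.21465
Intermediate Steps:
g(U, u) = (-30 + u)*(u + 10/u)
(33057 - 38921)/(1/(g(-2, 195) + 15866) + 27319) = (33057 - 38921)/(1/((10 + 195² - 300/195 - 30*195) + 15866) + 27319) = -5864/(1/((10 + 38025 - 300*1/195 - 5850) + 15866) + 27319) = -5864/(1/((10 + 38025 - 20/13 - 5850) + 15866) + 27319) = -5864/(1/(418385/13 + 15866) + 27319) = -5864/(1/(624643/13) + 27319) = -5864/(13/624643 + 27319) = -5864/17064622130/624643 = -5864*624643/17064622130 = -1831453276/8532311065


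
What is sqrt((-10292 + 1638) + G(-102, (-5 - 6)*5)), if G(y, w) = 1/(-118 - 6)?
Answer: 3*I*sqrt(3696223)/62 ≈ 93.027*I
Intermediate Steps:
G(y, w) = -1/124 (G(y, w) = 1/(-124) = -1/124)
sqrt((-10292 + 1638) + G(-102, (-5 - 6)*5)) = sqrt((-10292 + 1638) - 1/124) = sqrt(-8654 - 1/124) = sqrt(-1073097/124) = 3*I*sqrt(3696223)/62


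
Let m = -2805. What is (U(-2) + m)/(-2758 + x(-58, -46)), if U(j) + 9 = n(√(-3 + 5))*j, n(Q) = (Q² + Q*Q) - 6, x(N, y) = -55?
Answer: 2810/2813 ≈ 0.99893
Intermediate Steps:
n(Q) = -6 + 2*Q² (n(Q) = (Q² + Q²) - 6 = 2*Q² - 6 = -6 + 2*Q²)
U(j) = -9 - 2*j (U(j) = -9 + (-6 + 2*(√(-3 + 5))²)*j = -9 + (-6 + 2*(√2)²)*j = -9 + (-6 + 2*2)*j = -9 + (-6 + 4)*j = -9 - 2*j)
(U(-2) + m)/(-2758 + x(-58, -46)) = ((-9 - 2*(-2)) - 2805)/(-2758 - 55) = ((-9 + 4) - 2805)/(-2813) = (-5 - 2805)*(-1/2813) = -2810*(-1/2813) = 2810/2813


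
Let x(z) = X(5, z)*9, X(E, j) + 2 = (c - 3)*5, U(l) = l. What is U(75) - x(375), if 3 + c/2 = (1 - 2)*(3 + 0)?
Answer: 768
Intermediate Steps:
c = -12 (c = -6 + 2*((1 - 2)*(3 + 0)) = -6 + 2*(-1*3) = -6 + 2*(-3) = -6 - 6 = -12)
X(E, j) = -77 (X(E, j) = -2 + (-12 - 3)*5 = -2 - 15*5 = -2 - 75 = -77)
x(z) = -693 (x(z) = -77*9 = -693)
U(75) - x(375) = 75 - 1*(-693) = 75 + 693 = 768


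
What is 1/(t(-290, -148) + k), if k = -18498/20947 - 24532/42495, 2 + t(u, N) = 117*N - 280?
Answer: -890142765/15666032322784 ≈ -5.6820e-5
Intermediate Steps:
t(u, N) = -282 + 117*N (t(u, N) = -2 + (117*N - 280) = -2 + (-280 + 117*N) = -282 + 117*N)
k = -1299944314/890142765 (k = -18498*1/20947 - 24532*1/42495 = -18498/20947 - 24532/42495 = -1299944314/890142765 ≈ -1.4604)
1/(t(-290, -148) + k) = 1/((-282 + 117*(-148)) - 1299944314/890142765) = 1/((-282 - 17316) - 1299944314/890142765) = 1/(-17598 - 1299944314/890142765) = 1/(-15666032322784/890142765) = -890142765/15666032322784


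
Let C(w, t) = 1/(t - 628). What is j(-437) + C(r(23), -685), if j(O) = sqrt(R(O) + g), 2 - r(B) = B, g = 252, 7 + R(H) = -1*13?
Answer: -1/1313 + 2*sqrt(58) ≈ 15.231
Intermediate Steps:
R(H) = -20 (R(H) = -7 - 1*13 = -7 - 13 = -20)
r(B) = 2 - B
j(O) = 2*sqrt(58) (j(O) = sqrt(-20 + 252) = sqrt(232) = 2*sqrt(58))
C(w, t) = 1/(-628 + t)
j(-437) + C(r(23), -685) = 2*sqrt(58) + 1/(-628 - 685) = 2*sqrt(58) + 1/(-1313) = 2*sqrt(58) - 1/1313 = -1/1313 + 2*sqrt(58)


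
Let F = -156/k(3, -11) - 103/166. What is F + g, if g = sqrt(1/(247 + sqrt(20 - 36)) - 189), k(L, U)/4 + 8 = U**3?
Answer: -10111/17098 + sqrt(-28153219798 - 9764*I)/12205 ≈ -0.59135 - 13.748*I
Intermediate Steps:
k(L, U) = -32 + 4*U**3
F = -10111/17098 (F = -156/(-32 + 4*(-11)**3) - 103/166 = -156/(-32 + 4*(-1331)) - 103*1/166 = -156/(-32 - 5324) - 103/166 = -156/(-5356) - 103/166 = -156*(-1/5356) - 103/166 = 3/103 - 103/166 = -10111/17098 ≈ -0.59136)
g = sqrt(-189 + (247 - 4*I)/61025) (g = sqrt(1/(247 + sqrt(-16)) - 189) = sqrt(1/(247 + 4*I) - 189) = sqrt((247 - 4*I)/61025 - 189) = sqrt(-189 + (247 - 4*I)/61025) ≈ 0.e-6 - 13.748*I)
F + g = -10111/17098 + sqrt(-28153219798 - 9764*I)/12205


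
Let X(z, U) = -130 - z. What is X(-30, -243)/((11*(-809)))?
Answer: 100/8899 ≈ 0.011237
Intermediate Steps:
X(-30, -243)/((11*(-809))) = (-130 - 1*(-30))/((11*(-809))) = (-130 + 30)/(-8899) = -100*(-1/8899) = 100/8899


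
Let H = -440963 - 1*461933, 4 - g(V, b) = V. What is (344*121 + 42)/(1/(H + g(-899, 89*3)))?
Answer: -37582440338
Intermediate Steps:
g(V, b) = 4 - V
H = -902896 (H = -440963 - 461933 = -902896)
(344*121 + 42)/(1/(H + g(-899, 89*3))) = (344*121 + 42)/(1/(-902896 + (4 - 1*(-899)))) = (41624 + 42)/(1/(-902896 + (4 + 899))) = 41666/(1/(-902896 + 903)) = 41666/(1/(-901993)) = 41666/(-1/901993) = 41666*(-901993) = -37582440338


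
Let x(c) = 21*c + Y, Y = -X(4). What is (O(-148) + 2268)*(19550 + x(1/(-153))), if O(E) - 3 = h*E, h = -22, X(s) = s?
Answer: 5509529153/51 ≈ 1.0803e+8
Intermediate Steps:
Y = -4 (Y = -1*4 = -4)
O(E) = 3 - 22*E
x(c) = -4 + 21*c (x(c) = 21*c - 4 = -4 + 21*c)
(O(-148) + 2268)*(19550 + x(1/(-153))) = ((3 - 22*(-148)) + 2268)*(19550 + (-4 + 21/(-153))) = ((3 + 3256) + 2268)*(19550 + (-4 + 21*(-1/153))) = (3259 + 2268)*(19550 + (-4 - 7/51)) = 5527*(19550 - 211/51) = 5527*(996839/51) = 5509529153/51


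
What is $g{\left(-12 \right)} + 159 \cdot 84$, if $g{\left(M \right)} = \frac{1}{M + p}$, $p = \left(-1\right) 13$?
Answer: $\frac{333899}{25} \approx 13356.0$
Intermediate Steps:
$p = -13$
$g{\left(M \right)} = \frac{1}{-13 + M}$ ($g{\left(M \right)} = \frac{1}{M - 13} = \frac{1}{-13 + M}$)
$g{\left(-12 \right)} + 159 \cdot 84 = \frac{1}{-13 - 12} + 159 \cdot 84 = \frac{1}{-25} + 13356 = - \frac{1}{25} + 13356 = \frac{333899}{25}$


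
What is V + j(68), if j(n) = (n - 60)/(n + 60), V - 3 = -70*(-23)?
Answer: 25809/16 ≈ 1613.1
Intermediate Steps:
V = 1613 (V = 3 - 70*(-23) = 3 + 1610 = 1613)
j(n) = (-60 + n)/(60 + n)
V + j(68) = 1613 + (-60 + 68)/(60 + 68) = 1613 + 8/128 = 1613 + (1/128)*8 = 1613 + 1/16 = 25809/16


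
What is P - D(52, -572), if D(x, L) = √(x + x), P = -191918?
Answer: -191918 - 2*√26 ≈ -1.9193e+5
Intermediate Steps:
D(x, L) = √2*√x (D(x, L) = √(2*x) = √2*√x)
P - D(52, -572) = -191918 - √2*√52 = -191918 - √2*2*√13 = -191918 - 2*√26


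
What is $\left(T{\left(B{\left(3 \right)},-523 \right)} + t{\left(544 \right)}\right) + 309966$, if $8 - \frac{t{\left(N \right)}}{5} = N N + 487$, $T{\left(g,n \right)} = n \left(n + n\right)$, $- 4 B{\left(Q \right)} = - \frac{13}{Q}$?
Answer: $-625051$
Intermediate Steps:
$B{\left(Q \right)} = \frac{13}{4 Q}$ ($B{\left(Q \right)} = - \frac{\left(-13\right) \frac{1}{Q}}{4} = \frac{13}{4 Q}$)
$T{\left(g,n \right)} = 2 n^{2}$ ($T{\left(g,n \right)} = n 2 n = 2 n^{2}$)
$t{\left(N \right)} = -2395 - 5 N^{2}$ ($t{\left(N \right)} = 40 - 5 \left(N N + 487\right) = 40 - 5 \left(N^{2} + 487\right) = 40 - 5 \left(487 + N^{2}\right) = 40 - \left(2435 + 5 N^{2}\right) = -2395 - 5 N^{2}$)
$\left(T{\left(B{\left(3 \right)},-523 \right)} + t{\left(544 \right)}\right) + 309966 = \left(2 \left(-523\right)^{2} - \left(2395 + 5 \cdot 544^{2}\right)\right) + 309966 = \left(2 \cdot 273529 - 1482075\right) + 309966 = \left(547058 - 1482075\right) + 309966 = -935017 + 309966 = -625051$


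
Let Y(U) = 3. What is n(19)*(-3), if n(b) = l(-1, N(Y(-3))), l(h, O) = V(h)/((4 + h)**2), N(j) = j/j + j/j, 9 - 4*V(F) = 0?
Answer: -3/4 ≈ -0.75000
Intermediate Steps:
V(F) = 9/4 (V(F) = 9/4 - 1/4*0 = 9/4 + 0 = 9/4)
N(j) = 2 (N(j) = 1 + 1 = 2)
l(h, O) = 9/(4*(4 + h)**2) (l(h, O) = 9/(4*((4 + h)**2)) = 9/(4*(4 + h)**2))
n(b) = 1/4 (n(b) = 9/(4*(4 - 1)**2) = (9/4)/3**2 = (9/4)*(1/9) = 1/4)
n(19)*(-3) = (1/4)*(-3) = -3/4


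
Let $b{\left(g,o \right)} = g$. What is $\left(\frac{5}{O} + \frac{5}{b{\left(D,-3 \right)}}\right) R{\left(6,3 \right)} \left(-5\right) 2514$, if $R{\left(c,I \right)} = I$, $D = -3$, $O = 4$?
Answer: $\frac{31425}{2} \approx 15713.0$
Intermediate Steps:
$\left(\frac{5}{O} + \frac{5}{b{\left(D,-3 \right)}}\right) R{\left(6,3 \right)} \left(-5\right) 2514 = \left(\frac{5}{4} + \frac{5}{-3}\right) 3 \left(-5\right) 2514 = \left(5 \cdot \frac{1}{4} + 5 \left(- \frac{1}{3}\right)\right) 3 \left(-5\right) 2514 = \left(\frac{5}{4} - \frac{5}{3}\right) 3 \left(-5\right) 2514 = \left(- \frac{5}{12}\right) 3 \left(-5\right) 2514 = \left(- \frac{5}{4}\right) \left(-5\right) 2514 = \frac{25}{4} \cdot 2514 = \frac{31425}{2}$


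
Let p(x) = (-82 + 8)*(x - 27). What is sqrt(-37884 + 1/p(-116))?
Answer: I*sqrt(4242201969434)/10582 ≈ 194.64*I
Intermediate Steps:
p(x) = 1998 - 74*x (p(x) = -74*(-27 + x) = 1998 - 74*x)
sqrt(-37884 + 1/p(-116)) = sqrt(-37884 + 1/(1998 - 74*(-116))) = sqrt(-37884 + 1/(1998 + 8584)) = sqrt(-37884 + 1/10582) = sqrt(-400888487/10582) = I*sqrt(4242201969434)/10582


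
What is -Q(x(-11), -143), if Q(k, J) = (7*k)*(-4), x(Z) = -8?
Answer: -224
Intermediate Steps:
Q(k, J) = -28*k
-Q(x(-11), -143) = -(-28)*(-8) = -1*224 = -224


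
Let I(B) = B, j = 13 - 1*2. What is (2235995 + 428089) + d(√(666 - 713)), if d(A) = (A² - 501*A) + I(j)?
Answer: 2664048 - 501*I*√47 ≈ 2.664e+6 - 3434.7*I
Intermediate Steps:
j = 11 (j = 13 - 2 = 11)
d(A) = 11 + A² - 501*A (d(A) = (A² - 501*A) + 11 = 11 + A² - 501*A)
(2235995 + 428089) + d(√(666 - 713)) = (2235995 + 428089) + (11 + (√(666 - 713))² - 501*√(666 - 713)) = 2664084 + (11 + (√(-47))² - 501*I*√47) = 2664084 + (11 + (I*√47)² - 501*I*√47) = 2664084 + (11 - 47 - 501*I*√47) = 2664084 + (-36 - 501*I*√47) = 2664048 - 501*I*√47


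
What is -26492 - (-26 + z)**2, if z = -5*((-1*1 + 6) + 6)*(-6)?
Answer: -118908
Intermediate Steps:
z = 330 (z = -5*((-1 + 6) + 6)*(-6) = -5*(5 + 6)*(-6) = -5*11*(-6) = -55*(-6) = 330)
-26492 - (-26 + z)**2 = -26492 - (-26 + 330)**2 = -26492 - 1*304**2 = -26492 - 1*92416 = -26492 - 92416 = -118908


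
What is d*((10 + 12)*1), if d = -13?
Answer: -286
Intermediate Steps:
d*((10 + 12)*1) = -13*(10 + 12) = -286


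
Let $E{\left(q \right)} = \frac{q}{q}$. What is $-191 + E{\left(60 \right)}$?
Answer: $-190$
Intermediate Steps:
$E{\left(q \right)} = 1$
$-191 + E{\left(60 \right)} = -191 + 1 = -190$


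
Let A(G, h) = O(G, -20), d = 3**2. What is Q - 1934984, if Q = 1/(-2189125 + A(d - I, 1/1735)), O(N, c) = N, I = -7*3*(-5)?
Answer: -4236107607465/2189221 ≈ -1.9350e+6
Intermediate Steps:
I = 105 (I = -21*(-5) = 105)
d = 9
A(G, h) = G
Q = -1/2189221 (Q = 1/(-2189125 + (9 - 1*105)) = 1/(-2189125 + (9 - 105)) = 1/(-2189125 - 96) = 1/(-2189221) = -1/2189221 ≈ -4.5678e-7)
Q - 1934984 = -1/2189221 - 1934984 = -4236107607465/2189221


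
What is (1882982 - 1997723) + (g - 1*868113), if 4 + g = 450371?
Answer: -532487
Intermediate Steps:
g = 450367 (g = -4 + 450371 = 450367)
(1882982 - 1997723) + (g - 1*868113) = (1882982 - 1997723) + (450367 - 1*868113) = -114741 + (450367 - 868113) = -114741 - 417746 = -532487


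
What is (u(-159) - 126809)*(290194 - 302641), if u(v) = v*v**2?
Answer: 51611336136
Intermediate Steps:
u(v) = v**3
(u(-159) - 126809)*(290194 - 302641) = ((-159)**3 - 126809)*(290194 - 302641) = (-4019679 - 126809)*(-12447) = -4146488*(-12447) = 51611336136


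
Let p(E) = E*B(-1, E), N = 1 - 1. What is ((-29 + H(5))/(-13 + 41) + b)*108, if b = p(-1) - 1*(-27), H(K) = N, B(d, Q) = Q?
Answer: 20385/7 ≈ 2912.1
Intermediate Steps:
N = 0
p(E) = E² (p(E) = E*E = E²)
H(K) = 0
b = 28 (b = (-1)² - 1*(-27) = 1 + 27 = 28)
((-29 + H(5))/(-13 + 41) + b)*108 = ((-29 + 0)/(-13 + 41) + 28)*108 = (-29/28 + 28)*108 = (755/28)*108 = 20385/7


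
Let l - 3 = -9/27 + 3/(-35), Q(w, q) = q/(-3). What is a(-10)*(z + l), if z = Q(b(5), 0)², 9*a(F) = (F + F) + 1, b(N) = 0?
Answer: -5149/945 ≈ -5.4487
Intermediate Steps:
Q(w, q) = -q/3 (Q(w, q) = q*(-⅓) = -q/3)
a(F) = ⅑ + 2*F/9 (a(F) = ((F + F) + 1)/9 = (2*F + 1)/9 = (1 + 2*F)/9 = ⅑ + 2*F/9)
l = 271/105 (l = 3 + (-9/27 + 3/(-35)) = 3 + (-9*1/27 + 3*(-1/35)) = 3 + (-⅓ - 3/35) = 3 - 44/105 = 271/105 ≈ 2.5810)
z = 0 (z = (-⅓*0)² = 0² = 0)
a(-10)*(z + l) = (⅑ + (2/9)*(-10))*(0 + 271/105) = (⅑ - 20/9)*(271/105) = -19/9*271/105 = -5149/945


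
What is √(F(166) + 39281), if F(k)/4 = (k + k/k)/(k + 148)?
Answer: √968289807/157 ≈ 198.20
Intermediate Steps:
F(k) = 4*(1 + k)/(148 + k) (F(k) = 4*((k + k/k)/(k + 148)) = 4*((k + 1)/(148 + k)) = 4*((1 + k)/(148 + k)) = 4*(1 + k)/(148 + k))
√(F(166) + 39281) = √(4*(1 + 166)/(148 + 166) + 39281) = √(4*167/314 + 39281) = √(4*(1/314)*167 + 39281) = √(334/157 + 39281) = √(6167451/157) = √968289807/157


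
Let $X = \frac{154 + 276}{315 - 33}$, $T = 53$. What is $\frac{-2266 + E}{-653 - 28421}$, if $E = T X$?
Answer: $\frac{308111}{4099434} \approx 0.075159$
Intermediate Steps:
$X = \frac{215}{141}$ ($X = \frac{430}{282} = 430 \cdot \frac{1}{282} = \frac{215}{141} \approx 1.5248$)
$E = \frac{11395}{141}$ ($E = 53 \cdot \frac{215}{141} = \frac{11395}{141} \approx 80.816$)
$\frac{-2266 + E}{-653 - 28421} = \frac{-2266 + \frac{11395}{141}}{-653 - 28421} = - \frac{308111}{141 \left(-29074\right)} = \left(- \frac{308111}{141}\right) \left(- \frac{1}{29074}\right) = \frac{308111}{4099434}$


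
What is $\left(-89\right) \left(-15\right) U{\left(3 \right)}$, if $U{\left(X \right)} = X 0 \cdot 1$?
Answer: $0$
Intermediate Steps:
$U{\left(X \right)} = 0$ ($U{\left(X \right)} = 0 \cdot 1 = 0$)
$\left(-89\right) \left(-15\right) U{\left(3 \right)} = \left(-89\right) \left(-15\right) 0 = 1335 \cdot 0 = 0$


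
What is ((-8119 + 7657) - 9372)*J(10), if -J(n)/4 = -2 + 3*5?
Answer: 511368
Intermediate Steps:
J(n) = -52 (J(n) = -4*(-2 + 3*5) = -4*(-2 + 15) = -4*13 = -52)
((-8119 + 7657) - 9372)*J(10) = ((-8119 + 7657) - 9372)*(-52) = (-462 - 9372)*(-52) = -9834*(-52) = 511368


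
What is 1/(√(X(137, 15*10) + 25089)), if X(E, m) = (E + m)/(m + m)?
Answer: 10*√22580961/7526987 ≈ 0.0063132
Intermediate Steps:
X(E, m) = (E + m)/(2*m) (X(E, m) = (E + m)/((2*m)) = (E + m)*(1/(2*m)) = (E + m)/(2*m))
1/(√(X(137, 15*10) + 25089)) = 1/(√((137 + 15*10)/(2*((15*10))) + 25089)) = 1/(√((½)*(137 + 150)/150 + 25089)) = 1/(√((½)*(1/150)*287 + 25089)) = 1/(√(287/300 + 25089)) = 1/(√(7526987/300)) = 1/(√22580961/30) = 10*√22580961/7526987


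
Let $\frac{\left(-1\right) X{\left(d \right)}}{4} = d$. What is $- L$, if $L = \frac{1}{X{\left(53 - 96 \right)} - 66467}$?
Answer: $\frac{1}{66295} \approx 1.5084 \cdot 10^{-5}$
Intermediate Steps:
$X{\left(d \right)} = - 4 d$
$L = - \frac{1}{66295}$ ($L = \frac{1}{- 4 \left(53 - 96\right) - 66467} = \frac{1}{\left(-4\right) \left(-43\right) - 66467} = \frac{1}{172 - 66467} = \frac{1}{-66295} = - \frac{1}{66295} \approx -1.5084 \cdot 10^{-5}$)
$- L = \left(-1\right) \left(- \frac{1}{66295}\right) = \frac{1}{66295}$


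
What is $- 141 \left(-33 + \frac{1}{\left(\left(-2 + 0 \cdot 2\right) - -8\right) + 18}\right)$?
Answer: $\frac{37177}{8} \approx 4647.1$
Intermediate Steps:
$- 141 \left(-33 + \frac{1}{\left(\left(-2 + 0 \cdot 2\right) - -8\right) + 18}\right) = - 141 \left(-33 + \frac{1}{\left(\left(-2 + 0\right) + 8\right) + 18}\right) = - 141 \left(-33 + \frac{1}{\left(-2 + 8\right) + 18}\right) = - 141 \left(-33 + \frac{1}{6 + 18}\right) = - 141 \left(-33 + \frac{1}{24}\right) = \left(-141\right) \left(- \frac{791}{24}\right) = \frac{37177}{8}$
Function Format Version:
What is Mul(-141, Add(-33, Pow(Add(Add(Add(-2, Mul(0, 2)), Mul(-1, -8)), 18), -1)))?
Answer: Rational(37177, 8) ≈ 4647.1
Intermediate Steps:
Mul(-141, Add(-33, Pow(Add(Add(Add(-2, Mul(0, 2)), Mul(-1, -8)), 18), -1))) = Mul(-141, Add(-33, Pow(Add(Add(Add(-2, 0), 8), 18), -1))) = Mul(-141, Add(-33, Pow(Add(Add(-2, 8), 18), -1))) = Mul(-141, Add(-33, Pow(Add(6, 18), -1))) = Mul(-141, Add(-33, Pow(24, -1))) = Mul(-141, Add(-33, Rational(1, 24))) = Mul(-141, Rational(-791, 24)) = Rational(37177, 8)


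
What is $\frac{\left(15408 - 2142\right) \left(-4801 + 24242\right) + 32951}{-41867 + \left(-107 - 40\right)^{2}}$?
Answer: $- \frac{257937257}{20258} \approx -12733.0$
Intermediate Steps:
$\frac{\left(15408 - 2142\right) \left(-4801 + 24242\right) + 32951}{-41867 + \left(-107 - 40\right)^{2}} = \frac{13266 \cdot 19441 + 32951}{-41867 + \left(-147\right)^{2}} = \frac{257904306 + 32951}{-41867 + 21609} = \frac{257937257}{-20258} = 257937257 \left(- \frac{1}{20258}\right) = - \frac{257937257}{20258}$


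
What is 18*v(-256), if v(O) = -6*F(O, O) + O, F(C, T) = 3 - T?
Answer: -32580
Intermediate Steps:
v(O) = -18 + 7*O (v(O) = -6*(3 - O) + O = (-18 + 6*O) + O = -18 + 7*O)
18*v(-256) = 18*(-18 + 7*(-256)) = 18*(-18 - 1792) = 18*(-1810) = -32580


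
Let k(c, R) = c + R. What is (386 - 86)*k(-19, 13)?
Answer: -1800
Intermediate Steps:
k(c, R) = R + c
(386 - 86)*k(-19, 13) = (386 - 86)*(13 - 19) = 300*(-6) = -1800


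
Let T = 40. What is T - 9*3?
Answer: 13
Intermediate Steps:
T - 9*3 = 40 - 9*3 = 40 - 27 = 13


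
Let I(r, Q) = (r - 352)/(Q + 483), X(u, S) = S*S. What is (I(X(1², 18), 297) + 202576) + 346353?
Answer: 107041148/195 ≈ 5.4893e+5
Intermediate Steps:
X(u, S) = S²
I(r, Q) = (-352 + r)/(483 + Q)
(I(X(1², 18), 297) + 202576) + 346353 = ((-352 + 18²)/(483 + 297) + 202576) + 346353 = ((-352 + 324)/780 + 202576) + 346353 = ((1/780)*(-28) + 202576) + 346353 = (-7/195 + 202576) + 346353 = 39502313/195 + 346353 = 107041148/195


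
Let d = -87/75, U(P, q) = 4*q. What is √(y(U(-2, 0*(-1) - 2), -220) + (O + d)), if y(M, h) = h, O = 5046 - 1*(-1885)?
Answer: √167746/5 ≈ 81.914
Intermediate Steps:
O = 6931 (O = 5046 + 1885 = 6931)
d = -29/25 (d = -87*1/75 = -29/25 ≈ -1.1600)
√(y(U(-2, 0*(-1) - 2), -220) + (O + d)) = √(-220 + (6931 - 29/25)) = √(-220 + 173246/25) = √(167746/25) = √167746/5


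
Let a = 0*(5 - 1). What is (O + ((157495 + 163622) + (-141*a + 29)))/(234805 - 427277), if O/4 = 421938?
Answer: -1004449/96236 ≈ -10.437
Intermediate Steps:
O = 1687752 (O = 4*421938 = 1687752)
a = 0 (a = 0*4 = 0)
(O + ((157495 + 163622) + (-141*a + 29)))/(234805 - 427277) = (1687752 + ((157495 + 163622) + (-141*0 + 29)))/(234805 - 427277) = (1687752 + (321117 + (0 + 29)))/(-192472) = (1687752 + (321117 + 29))*(-1/192472) = (1687752 + 321146)*(-1/192472) = 2008898*(-1/192472) = -1004449/96236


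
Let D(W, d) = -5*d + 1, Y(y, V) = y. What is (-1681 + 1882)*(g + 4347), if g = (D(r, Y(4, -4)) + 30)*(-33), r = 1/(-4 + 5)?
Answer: 800784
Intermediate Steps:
r = 1 (r = 1/1 = 1)
D(W, d) = 1 - 5*d
g = -363 (g = ((1 - 5*4) + 30)*(-33) = ((1 - 20) + 30)*(-33) = (-19 + 30)*(-33) = 11*(-33) = -363)
(-1681 + 1882)*(g + 4347) = (-1681 + 1882)*(-363 + 4347) = 201*3984 = 800784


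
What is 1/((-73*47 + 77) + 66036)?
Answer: 1/62682 ≈ 1.5954e-5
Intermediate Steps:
1/((-73*47 + 77) + 66036) = 1/((-3431 + 77) + 66036) = 1/(-3354 + 66036) = 1/62682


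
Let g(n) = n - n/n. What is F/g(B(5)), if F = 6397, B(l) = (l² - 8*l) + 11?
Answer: -6397/5 ≈ -1279.4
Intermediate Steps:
B(l) = 11 + l² - 8*l
g(n) = -1 + n (g(n) = n - 1*1 = n - 1 = -1 + n)
F/g(B(5)) = 6397/(-1 + (11 + 5² - 8*5)) = 6397/(-1 + (11 + 25 - 40)) = 6397/(-1 - 4) = 6397/(-5) = 6397*(-⅕) = -6397/5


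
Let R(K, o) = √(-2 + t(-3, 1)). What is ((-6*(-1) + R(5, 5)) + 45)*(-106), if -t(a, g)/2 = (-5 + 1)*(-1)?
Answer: -5406 - 106*I*√10 ≈ -5406.0 - 335.2*I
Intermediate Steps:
t(a, g) = -8 (t(a, g) = -2*(-5 + 1)*(-1) = -(-8)*(-1) = -2*4 = -8)
R(K, o) = I*√10 (R(K, o) = √(-2 - 8) = √(-10) = I*√10)
((-6*(-1) + R(5, 5)) + 45)*(-106) = ((-6*(-1) + I*√10) + 45)*(-106) = ((6 + I*√10) + 45)*(-106) = (51 + I*√10)*(-106) = -5406 - 106*I*√10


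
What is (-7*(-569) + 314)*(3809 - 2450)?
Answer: 5839623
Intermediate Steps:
(-7*(-569) + 314)*(3809 - 2450) = (3983 + 314)*1359 = 4297*1359 = 5839623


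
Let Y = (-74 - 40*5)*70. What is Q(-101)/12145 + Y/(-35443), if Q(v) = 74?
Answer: 235563882/430455235 ≈ 0.54724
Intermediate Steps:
Y = -19180 (Y = (-74 - 8*25)*70 = (-74 - 200)*70 = -274*70 = -19180)
Q(-101)/12145 + Y/(-35443) = 74/12145 - 19180/(-35443) = 74*(1/12145) - 19180*(-1/35443) = 74/12145 + 19180/35443 = 235563882/430455235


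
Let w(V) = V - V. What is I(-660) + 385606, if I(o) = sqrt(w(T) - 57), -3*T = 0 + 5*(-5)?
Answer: 385606 + I*sqrt(57) ≈ 3.8561e+5 + 7.5498*I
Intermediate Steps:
T = 25/3 (T = -(0 + 5*(-5))/3 = -(0 - 25)/3 = -1/3*(-25) = 25/3 ≈ 8.3333)
w(V) = 0
I(o) = I*sqrt(57) (I(o) = sqrt(0 - 57) = sqrt(-57) = I*sqrt(57))
I(-660) + 385606 = I*sqrt(57) + 385606 = 385606 + I*sqrt(57)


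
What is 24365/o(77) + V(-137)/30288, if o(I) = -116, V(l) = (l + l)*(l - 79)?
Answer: -15231287/73196 ≈ -208.09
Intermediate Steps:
V(l) = 2*l*(-79 + l) (V(l) = (2*l)*(-79 + l) = 2*l*(-79 + l))
24365/o(77) + V(-137)/30288 = 24365/(-116) + (2*(-137)*(-79 - 137))/30288 = 24365*(-1/116) + (2*(-137)*(-216))*(1/30288) = -24365/116 + 59184*(1/30288) = -24365/116 + 1233/631 = -15231287/73196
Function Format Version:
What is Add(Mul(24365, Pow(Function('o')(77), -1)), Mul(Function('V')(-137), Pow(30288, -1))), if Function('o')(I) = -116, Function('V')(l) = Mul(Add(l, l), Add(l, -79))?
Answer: Rational(-15231287, 73196) ≈ -208.09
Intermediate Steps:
Function('V')(l) = Mul(2, l, Add(-79, l)) (Function('V')(l) = Mul(Mul(2, l), Add(-79, l)) = Mul(2, l, Add(-79, l)))
Add(Mul(24365, Pow(Function('o')(77), -1)), Mul(Function('V')(-137), Pow(30288, -1))) = Add(Mul(24365, Pow(-116, -1)), Mul(Mul(2, -137, Add(-79, -137)), Pow(30288, -1))) = Add(Mul(24365, Rational(-1, 116)), Mul(Mul(2, -137, -216), Rational(1, 30288))) = Add(Rational(-24365, 116), Mul(59184, Rational(1, 30288))) = Add(Rational(-24365, 116), Rational(1233, 631)) = Rational(-15231287, 73196)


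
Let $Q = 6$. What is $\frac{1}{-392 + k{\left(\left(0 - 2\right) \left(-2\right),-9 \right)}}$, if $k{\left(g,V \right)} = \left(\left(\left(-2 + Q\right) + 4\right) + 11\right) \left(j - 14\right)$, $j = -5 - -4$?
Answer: $- \frac{1}{677} \approx -0.0014771$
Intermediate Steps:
$j = -1$ ($j = -5 + 4 = -1$)
$k{\left(g,V \right)} = -285$ ($k{\left(g,V \right)} = \left(\left(\left(-2 + 6\right) + 4\right) + 11\right) \left(-1 - 14\right) = \left(\left(4 + 4\right) + 11\right) \left(-15\right) = \left(8 + 11\right) \left(-15\right) = 19 \left(-15\right) = -285$)
$\frac{1}{-392 + k{\left(\left(0 - 2\right) \left(-2\right),-9 \right)}} = \frac{1}{-392 - 285} = \frac{1}{-677} = - \frac{1}{677}$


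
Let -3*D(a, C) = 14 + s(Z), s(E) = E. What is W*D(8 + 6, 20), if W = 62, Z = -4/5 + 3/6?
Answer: -4247/15 ≈ -283.13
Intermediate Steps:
Z = -3/10 (Z = -4*1/5 + 3*(1/6) = -4/5 + 1/2 = -3/10 ≈ -0.30000)
D(a, C) = -137/30 (D(a, C) = -(14 - 3/10)/3 = -1/3*137/10 = -137/30)
W*D(8 + 6, 20) = 62*(-137/30) = -4247/15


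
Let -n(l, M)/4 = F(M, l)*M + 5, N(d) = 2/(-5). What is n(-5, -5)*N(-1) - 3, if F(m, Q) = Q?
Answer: 45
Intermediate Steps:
N(d) = -2/5 (N(d) = 2*(-1/5) = -2/5)
n(l, M) = -20 - 4*M*l (n(l, M) = -4*(l*M + 5) = -4*(M*l + 5) = -4*(5 + M*l) = -20 - 4*M*l)
n(-5, -5)*N(-1) - 3 = (-20 - 4*(-5)*(-5))*(-2/5) - 3 = (-20 - 100)*(-2/5) - 3 = -120*(-2/5) - 3 = 48 - 3 = 45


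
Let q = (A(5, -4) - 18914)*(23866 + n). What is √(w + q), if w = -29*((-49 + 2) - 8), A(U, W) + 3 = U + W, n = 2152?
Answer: 3*I*√54683877 ≈ 22185.0*I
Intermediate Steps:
A(U, W) = -3 + U + W (A(U, W) = -3 + (U + W) = -3 + U + W)
w = 1595 (w = -29*(-47 - 8) = -29*(-55) = 1595)
q = -492156488 (q = ((-3 + 5 - 4) - 18914)*(23866 + 2152) = (-2 - 18914)*26018 = -18916*26018 = -492156488)
√(w + q) = √(1595 - 492156488) = √(-492154893) = 3*I*√54683877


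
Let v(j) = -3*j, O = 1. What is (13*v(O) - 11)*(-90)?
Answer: 4500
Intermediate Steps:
(13*v(O) - 11)*(-90) = (13*(-3*1) - 11)*(-90) = (13*(-3) - 11)*(-90) = (-39 - 11)*(-90) = -50*(-90) = 4500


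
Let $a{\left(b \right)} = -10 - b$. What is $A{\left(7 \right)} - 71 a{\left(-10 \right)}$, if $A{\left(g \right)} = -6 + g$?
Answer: $1$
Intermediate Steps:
$A{\left(7 \right)} - 71 a{\left(-10 \right)} = \left(-6 + 7\right) - 71 \left(-10 - -10\right) = 1 - 71 \left(-10 + 10\right) = 1 - 0 = 1 + 0 = 1$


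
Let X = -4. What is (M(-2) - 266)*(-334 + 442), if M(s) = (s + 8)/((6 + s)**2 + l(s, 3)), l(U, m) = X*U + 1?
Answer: -717552/25 ≈ -28702.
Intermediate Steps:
l(U, m) = 1 - 4*U (l(U, m) = -4*U + 1 = 1 - 4*U)
M(s) = (8 + s)/(1 + (6 + s)**2 - 4*s) (M(s) = (s + 8)/((6 + s)**2 + (1 - 4*s)) = (8 + s)/(1 + (6 + s)**2 - 4*s))
(M(-2) - 266)*(-334 + 442) = ((8 - 2)/(37 + (-2)**2 + 8*(-2)) - 266)*(-334 + 442) = (6/(37 + 4 - 16) - 266)*108 = (6/25 - 266)*108 = -6644/25*108 = -717552/25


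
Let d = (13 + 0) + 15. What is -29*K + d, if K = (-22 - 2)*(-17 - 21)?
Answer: -26420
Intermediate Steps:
d = 28 (d = 13 + 15 = 28)
K = 912 (K = -24*(-38) = 912)
-29*K + d = -29*912 + 28 = -26448 + 28 = -26420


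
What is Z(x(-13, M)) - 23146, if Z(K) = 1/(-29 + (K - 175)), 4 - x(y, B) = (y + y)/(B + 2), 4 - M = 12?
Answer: -14188501/613 ≈ -23146.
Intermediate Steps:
M = -8 (M = 4 - 1*12 = 4 - 12 = -8)
x(y, B) = 4 - 2*y/(2 + B) (x(y, B) = 4 - (y + y)/(B + 2) = 4 - 2*y/(2 + B))
Z(K) = 1/(-204 + K) (Z(K) = 1/(-29 + (-175 + K)) = 1/(-204 + K))
Z(x(-13, M)) - 23146 = 1/(-204 + 2*(4 - 1*(-13) + 2*(-8))/(2 - 8)) - 23146 = 1/(-204 + 2*(4 + 13 - 16)/(-6)) - 23146 = 1/(-204 + 2*(-⅙)*1) - 23146 = 1/(-204 - ⅓) - 23146 = 1/(-613/3) - 23146 = -3/613 - 23146 = -14188501/613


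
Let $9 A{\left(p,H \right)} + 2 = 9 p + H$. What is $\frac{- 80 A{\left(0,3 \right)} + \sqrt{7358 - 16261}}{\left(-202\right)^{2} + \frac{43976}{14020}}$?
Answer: $- \frac{140200}{643630563} + \frac{3505 i \sqrt{8903}}{143029014} \approx -0.00021783 + 0.0023122 i$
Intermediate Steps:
$A{\left(p,H \right)} = - \frac{2}{9} + p + \frac{H}{9}$ ($A{\left(p,H \right)} = - \frac{2}{9} + \frac{9 p + H}{9} = - \frac{2}{9} + \frac{H + 9 p}{9} = - \frac{2}{9} + \left(p + \frac{H}{9}\right) = - \frac{2}{9} + p + \frac{H}{9}$)
$\frac{- 80 A{\left(0,3 \right)} + \sqrt{7358 - 16261}}{\left(-202\right)^{2} + \frac{43976}{14020}} = \frac{- 80 \left(- \frac{2}{9} + 0 + \frac{1}{9} \cdot 3\right) + \sqrt{7358 - 16261}}{\left(-202\right)^{2} + \frac{43976}{14020}} = \frac{- 80 \left(- \frac{2}{9} + 0 + \frac{1}{3}\right) + \sqrt{-8903}}{40804 + 43976 \cdot \frac{1}{14020}} = \frac{\left(-80\right) \frac{1}{9} + i \sqrt{8903}}{40804 + \frac{10994}{3505}} = \frac{- \frac{80}{9} + i \sqrt{8903}}{\frac{143029014}{3505}} = \left(- \frac{80}{9} + i \sqrt{8903}\right) \frac{3505}{143029014} = - \frac{140200}{643630563} + \frac{3505 i \sqrt{8903}}{143029014}$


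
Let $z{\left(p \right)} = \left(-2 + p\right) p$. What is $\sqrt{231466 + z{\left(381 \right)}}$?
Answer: $\sqrt{375865} \approx 613.08$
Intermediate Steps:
$z{\left(p \right)} = p \left(-2 + p\right)$
$\sqrt{231466 + z{\left(381 \right)}} = \sqrt{231466 + 381 \left(-2 + 381\right)} = \sqrt{231466 + 381 \cdot 379} = \sqrt{231466 + 144399} = \sqrt{375865}$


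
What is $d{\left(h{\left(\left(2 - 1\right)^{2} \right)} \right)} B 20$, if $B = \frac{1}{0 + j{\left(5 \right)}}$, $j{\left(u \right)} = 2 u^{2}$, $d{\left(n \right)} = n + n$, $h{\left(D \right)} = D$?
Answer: $\frac{4}{5} \approx 0.8$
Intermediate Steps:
$d{\left(n \right)} = 2 n$
$B = \frac{1}{50}$ ($B = \frac{1}{0 + 2 \cdot 5^{2}} = \frac{1}{0 + 2 \cdot 25} = \frac{1}{0 + 50} = \frac{1}{50} \approx 0.02$)
$d{\left(h{\left(\left(2 - 1\right)^{2} \right)} \right)} B 20 = 2 \left(2 - 1\right)^{2} \cdot \frac{1}{50} \cdot 20 = 2 \cdot 1^{2} \cdot \frac{1}{50} \cdot 20 = 2 \cdot 1 \cdot \frac{1}{50} \cdot 20 = 2 \cdot \frac{1}{50} \cdot 20 = \frac{1}{25} \cdot 20 = \frac{4}{5}$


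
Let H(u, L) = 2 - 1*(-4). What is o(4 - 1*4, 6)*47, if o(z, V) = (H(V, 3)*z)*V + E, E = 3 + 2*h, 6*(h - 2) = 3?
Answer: 376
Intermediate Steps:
h = 5/2 (h = 2 + (1/6)*3 = 2 + 1/2 = 5/2 ≈ 2.5000)
H(u, L) = 6 (H(u, L) = 2 + 4 = 6)
E = 8 (E = 3 + 2*(5/2) = 3 + 5 = 8)
o(z, V) = 8 + 6*V*z (o(z, V) = (6*z)*V + 8 = 6*V*z + 8 = 8 + 6*V*z)
o(4 - 1*4, 6)*47 = (8 + 6*6*(4 - 1*4))*47 = (8 + 6*6*(4 - 4))*47 = (8 + 6*6*0)*47 = (8 + 0)*47 = 8*47 = 376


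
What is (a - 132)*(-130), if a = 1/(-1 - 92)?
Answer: 1596010/93 ≈ 17161.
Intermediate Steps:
a = -1/93 (a = 1/(-93) = -1/93 ≈ -0.010753)
(a - 132)*(-130) = (-1/93 - 132)*(-130) = -12277/93*(-130) = 1596010/93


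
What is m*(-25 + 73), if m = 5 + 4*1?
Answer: 432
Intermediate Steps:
m = 9 (m = 5 + 4 = 9)
m*(-25 + 73) = 9*(-25 + 73) = 9*48 = 432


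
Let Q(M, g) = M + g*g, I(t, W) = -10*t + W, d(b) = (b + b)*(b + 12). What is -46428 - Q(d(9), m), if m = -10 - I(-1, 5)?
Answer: -47431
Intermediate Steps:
d(b) = 2*b*(12 + b) (d(b) = (2*b)*(12 + b) = 2*b*(12 + b))
I(t, W) = W - 10*t
m = -25 (m = -10 - (5 - 10*(-1)) = -10 - (5 + 10) = -10 - 1*15 = -10 - 15 = -25)
Q(M, g) = M + g²
-46428 - Q(d(9), m) = -46428 - (2*9*(12 + 9) + (-25)²) = -46428 - (2*9*21 + 625) = -46428 - (378 + 625) = -46428 - 1*1003 = -46428 - 1003 = -47431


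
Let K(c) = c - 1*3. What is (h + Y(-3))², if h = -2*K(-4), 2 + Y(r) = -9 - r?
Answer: 36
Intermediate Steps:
Y(r) = -11 - r (Y(r) = -2 + (-9 - r) = -11 - r)
K(c) = -3 + c (K(c) = c - 3 = -3 + c)
h = 14 (h = -2*(-3 - 4) = -2*(-7) = 14)
(h + Y(-3))² = (14 + (-11 - 1*(-3)))² = (14 + (-11 + 3))² = (14 - 8)² = 6² = 36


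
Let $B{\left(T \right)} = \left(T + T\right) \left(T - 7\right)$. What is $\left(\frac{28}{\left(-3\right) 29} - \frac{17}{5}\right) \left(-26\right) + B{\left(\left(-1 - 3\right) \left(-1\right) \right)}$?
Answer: $\frac{31654}{435} \approx 72.768$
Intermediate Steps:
$B{\left(T \right)} = 2 T \left(-7 + T\right)$
$\left(\frac{28}{\left(-3\right) 29} - \frac{17}{5}\right) \left(-26\right) + B{\left(\left(-1 - 3\right) \left(-1\right) \right)} = \left(\frac{28}{\left(-3\right) 29} - \frac{17}{5}\right) \left(-26\right) + 2 \left(-1 - 3\right) \left(-1\right) \left(-7 + \left(-1 - 3\right) \left(-1\right)\right) = \left(\frac{28}{-87} - \frac{17}{5}\right) \left(-26\right) + 2 \left(\left(-4\right) \left(-1\right)\right) \left(-7 - -4\right) = \left(28 \left(- \frac{1}{87}\right) - \frac{17}{5}\right) \left(-26\right) + 2 \cdot 4 \left(-7 + 4\right) = \left(- \frac{28}{87} - \frac{17}{5}\right) \left(-26\right) + 2 \cdot 4 \left(-3\right) = \left(- \frac{1619}{435}\right) \left(-26\right) - 24 = \frac{42094}{435} - 24 = \frac{31654}{435}$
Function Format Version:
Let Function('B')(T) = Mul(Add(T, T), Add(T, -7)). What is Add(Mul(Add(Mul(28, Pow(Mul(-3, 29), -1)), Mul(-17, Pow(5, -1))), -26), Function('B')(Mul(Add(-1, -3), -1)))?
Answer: Rational(31654, 435) ≈ 72.768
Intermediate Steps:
Function('B')(T) = Mul(2, T, Add(-7, T)) (Function('B')(T) = Mul(Mul(2, T), Add(-7, T)) = Mul(2, T, Add(-7, T)))
Add(Mul(Add(Mul(28, Pow(Mul(-3, 29), -1)), Mul(-17, Pow(5, -1))), -26), Function('B')(Mul(Add(-1, -3), -1))) = Add(Mul(Add(Mul(28, Pow(Mul(-3, 29), -1)), Mul(-17, Pow(5, -1))), -26), Mul(2, Mul(Add(-1, -3), -1), Add(-7, Mul(Add(-1, -3), -1)))) = Add(Mul(Add(Mul(28, Pow(-87, -1)), Mul(-17, Rational(1, 5))), -26), Mul(2, Mul(-4, -1), Add(-7, Mul(-4, -1)))) = Add(Mul(Add(Mul(28, Rational(-1, 87)), Rational(-17, 5)), -26), Mul(2, 4, Add(-7, 4))) = Add(Mul(Add(Rational(-28, 87), Rational(-17, 5)), -26), Mul(2, 4, -3)) = Add(Mul(Rational(-1619, 435), -26), -24) = Add(Rational(42094, 435), -24) = Rational(31654, 435)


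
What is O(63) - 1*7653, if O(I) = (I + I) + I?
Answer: -7464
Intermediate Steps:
O(I) = 3*I (O(I) = 2*I + I = 3*I)
O(63) - 1*7653 = 3*63 - 1*7653 = 189 - 7653 = -7464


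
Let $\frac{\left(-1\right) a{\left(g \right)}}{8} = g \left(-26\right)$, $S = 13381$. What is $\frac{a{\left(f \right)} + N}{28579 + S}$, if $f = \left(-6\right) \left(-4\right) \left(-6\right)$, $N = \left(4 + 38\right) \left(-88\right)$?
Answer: $- \frac{4206}{5245} \approx -0.80191$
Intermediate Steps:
$N = -3696$ ($N = 42 \left(-88\right) = -3696$)
$f = -144$ ($f = 24 \left(-6\right) = -144$)
$a{\left(g \right)} = 208 g$ ($a{\left(g \right)} = - 8 g \left(-26\right) = - 8 \left(- 26 g\right) = 208 g$)
$\frac{a{\left(f \right)} + N}{28579 + S} = \frac{208 \left(-144\right) - 3696}{28579 + 13381} = \frac{-29952 - 3696}{41960} = \left(-33648\right) \frac{1}{41960} = - \frac{4206}{5245}$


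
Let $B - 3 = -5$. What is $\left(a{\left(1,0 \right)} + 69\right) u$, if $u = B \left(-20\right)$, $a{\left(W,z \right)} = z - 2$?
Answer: $2680$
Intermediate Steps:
$B = -2$ ($B = 3 - 5 = -2$)
$a{\left(W,z \right)} = -2 + z$
$u = 40$ ($u = \left(-2\right) \left(-20\right) = 40$)
$\left(a{\left(1,0 \right)} + 69\right) u = \left(\left(-2 + 0\right) + 69\right) 40 = \left(-2 + 69\right) 40 = 67 \cdot 40 = 2680$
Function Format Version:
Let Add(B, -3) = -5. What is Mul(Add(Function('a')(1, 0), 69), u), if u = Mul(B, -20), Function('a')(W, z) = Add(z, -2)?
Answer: 2680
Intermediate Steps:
B = -2 (B = Add(3, -5) = -2)
Function('a')(W, z) = Add(-2, z)
u = 40 (u = Mul(-2, -20) = 40)
Mul(Add(Function('a')(1, 0), 69), u) = Mul(Add(Add(-2, 0), 69), 40) = Mul(Add(-2, 69), 40) = Mul(67, 40) = 2680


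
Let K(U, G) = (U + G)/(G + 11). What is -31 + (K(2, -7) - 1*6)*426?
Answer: -6239/2 ≈ -3119.5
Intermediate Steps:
K(U, G) = (G + U)/(11 + G)
-31 + (K(2, -7) - 1*6)*426 = -31 + ((-7 + 2)/(11 - 7) - 1*6)*426 = -31 + (-5/4 - 6)*426 = -31 - 29/4*426 = -31 - 6177/2 = -6239/2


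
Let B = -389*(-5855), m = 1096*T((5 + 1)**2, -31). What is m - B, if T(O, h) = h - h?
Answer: -2277595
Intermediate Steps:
T(O, h) = 0
m = 0 (m = 1096*0 = 0)
B = 2277595
m - B = 0 - 1*2277595 = 0 - 2277595 = -2277595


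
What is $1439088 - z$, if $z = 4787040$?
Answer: $-3347952$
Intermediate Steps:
$1439088 - z = 1439088 - 4787040 = -3347952$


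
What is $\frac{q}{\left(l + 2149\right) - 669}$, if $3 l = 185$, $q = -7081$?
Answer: $- \frac{21243}{4625} \approx -4.5931$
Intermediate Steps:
$l = \frac{185}{3}$ ($l = \frac{1}{3} \cdot 185 = \frac{185}{3} \approx 61.667$)
$\frac{q}{\left(l + 2149\right) - 669} = - \frac{7081}{\left(\frac{185}{3} + 2149\right) - 669} = - \frac{7081}{\frac{6632}{3} - 669} = - \frac{7081}{\frac{4625}{3}} = \left(-7081\right) \frac{3}{4625} = - \frac{21243}{4625}$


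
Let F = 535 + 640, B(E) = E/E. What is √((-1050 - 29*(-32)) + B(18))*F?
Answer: 12925*I ≈ 12925.0*I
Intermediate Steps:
B(E) = 1
F = 1175
√((-1050 - 29*(-32)) + B(18))*F = √((-1050 - 29*(-32)) + 1)*1175 = √((-1050 - 1*(-928)) + 1)*1175 = √((-1050 + 928) + 1)*1175 = √(-122 + 1)*1175 = √(-121)*1175 = (11*I)*1175 = 12925*I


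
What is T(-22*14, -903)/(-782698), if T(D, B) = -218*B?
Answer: -14061/55907 ≈ -0.25151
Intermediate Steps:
T(-22*14, -903)/(-782698) = -218*(-903)/(-782698) = 196854*(-1/782698) = -14061/55907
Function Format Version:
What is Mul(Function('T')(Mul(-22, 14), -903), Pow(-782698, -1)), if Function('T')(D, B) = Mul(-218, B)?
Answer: Rational(-14061, 55907) ≈ -0.25151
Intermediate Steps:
Mul(Function('T')(Mul(-22, 14), -903), Pow(-782698, -1)) = Mul(Mul(-218, -903), Pow(-782698, -1)) = Mul(196854, Rational(-1, 782698)) = Rational(-14061, 55907)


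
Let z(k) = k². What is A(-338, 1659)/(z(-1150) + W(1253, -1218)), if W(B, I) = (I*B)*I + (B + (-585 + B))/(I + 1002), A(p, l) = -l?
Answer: -51192/57399780233 ≈ -8.9185e-7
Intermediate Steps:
W(B, I) = B*I² + (-585 + 2*B)/(1002 + I) (W(B, I) = (B*I)*I + (-585 + 2*B)/(1002 + I) = B*I² + (-585 + 2*B)/(1002 + I))
A(-338, 1659)/(z(-1150) + W(1253, -1218)) = (-1*1659)/((-1150)² + (-585 + 2*1253 + 1253*(-1218)³ + 1002*1253*(-1218)²)/(1002 - 1218)) = -1659/(1322500 + (-585 + 2506 + 1253*(-1806932232) + 1002*1253*1483524)/(-216)) = -1659/(1322500 - (-585 + 2506 - 2264086086696 + 1862573283144)/216) = -1659/(1322500 - 1/216*(-401512801631)) = -1659/(1322500 + 401512801631/216) = -1659/401798461631/216 = -1659*216/401798461631 = -51192/57399780233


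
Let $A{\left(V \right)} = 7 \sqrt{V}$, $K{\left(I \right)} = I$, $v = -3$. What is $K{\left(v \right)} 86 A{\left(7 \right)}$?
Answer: $- 1806 \sqrt{7} \approx -4778.2$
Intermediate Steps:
$K{\left(v \right)} 86 A{\left(7 \right)} = \left(-3\right) 86 \cdot 7 \sqrt{7} = - 258 \cdot 7 \sqrt{7} = - 1806 \sqrt{7}$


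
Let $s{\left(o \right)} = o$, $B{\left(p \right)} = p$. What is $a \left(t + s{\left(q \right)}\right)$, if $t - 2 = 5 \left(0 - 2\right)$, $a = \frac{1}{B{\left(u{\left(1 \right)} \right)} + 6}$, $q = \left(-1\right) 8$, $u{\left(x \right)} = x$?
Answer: $- \frac{16}{7} \approx -2.2857$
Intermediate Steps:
$q = -8$
$a = \frac{1}{7}$ ($a = \frac{1}{1 + 6} = \frac{1}{7} \approx 0.14286$)
$t = -8$ ($t = 2 + 5 \left(0 - 2\right) = 2 + 5 \left(-2\right) = 2 - 10 = -8$)
$a \left(t + s{\left(q \right)}\right) = \frac{-8 - 8}{7} = \frac{1}{7} \left(-16\right) = - \frac{16}{7}$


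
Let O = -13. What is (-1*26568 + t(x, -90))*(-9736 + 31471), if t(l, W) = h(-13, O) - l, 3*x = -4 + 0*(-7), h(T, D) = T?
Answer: -577709055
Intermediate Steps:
x = -4/3 (x = (-4 + 0*(-7))/3 = (-4 + 0)/3 = (1/3)*(-4) = -4/3 ≈ -1.3333)
t(l, W) = -13 - l
(-1*26568 + t(x, -90))*(-9736 + 31471) = (-1*26568 + (-13 - 1*(-4/3)))*(-9736 + 31471) = (-26568 + (-13 + 4/3))*21735 = (-26568 - 35/3)*21735 = -79739/3*21735 = -577709055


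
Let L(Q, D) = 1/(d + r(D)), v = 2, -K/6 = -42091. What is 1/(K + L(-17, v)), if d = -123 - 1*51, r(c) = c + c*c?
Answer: 168/42427727 ≈ 3.9597e-6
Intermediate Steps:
K = 252546 (K = -6*(-42091) = 252546)
r(c) = c + c**2
d = -174 (d = -123 - 51 = -174)
L(Q, D) = 1/(-174 + D*(1 + D))
1/(K + L(-17, v)) = 1/(252546 + 1/(-174 + 2*(1 + 2))) = 1/(252546 + 1/(-174 + 2*3)) = 1/(252546 + 1/(-174 + 6)) = 1/(252546 + 1/(-168)) = 1/(252546 - 1/168) = 1/(42427727/168) = 168/42427727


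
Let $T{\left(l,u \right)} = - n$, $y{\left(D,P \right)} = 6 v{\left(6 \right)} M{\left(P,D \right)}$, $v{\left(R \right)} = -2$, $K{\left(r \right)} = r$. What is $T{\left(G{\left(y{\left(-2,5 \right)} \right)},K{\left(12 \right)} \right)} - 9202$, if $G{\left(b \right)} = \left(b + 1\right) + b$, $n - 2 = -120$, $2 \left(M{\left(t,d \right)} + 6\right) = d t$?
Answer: $-9084$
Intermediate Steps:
$M{\left(t,d \right)} = -6 + \frac{d t}{2}$
$n = -118$ ($n = 2 - 120 = -118$)
$y{\left(D,P \right)} = 72 - 6 D P$ ($y{\left(D,P \right)} = 6 \left(-2\right) \left(-6 + \frac{D P}{2}\right) = - 12 \left(-6 + \frac{D P}{2}\right) = 72 - 6 D P$)
$G{\left(b \right)} = 1 + 2 b$ ($G{\left(b \right)} = \left(1 + b\right) + b = 1 + 2 b$)
$T{\left(l,u \right)} = 118$ ($T{\left(l,u \right)} = \left(-1\right) \left(-118\right) = 118$)
$T{\left(G{\left(y{\left(-2,5 \right)} \right)},K{\left(12 \right)} \right)} - 9202 = 118 - 9202 = -9084$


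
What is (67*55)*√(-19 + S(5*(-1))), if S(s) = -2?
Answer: 3685*I*√21 ≈ 16887.0*I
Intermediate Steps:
(67*55)*√(-19 + S(5*(-1))) = (67*55)*√(-19 - 2) = 3685*√(-21) = 3685*(I*√21) = 3685*I*√21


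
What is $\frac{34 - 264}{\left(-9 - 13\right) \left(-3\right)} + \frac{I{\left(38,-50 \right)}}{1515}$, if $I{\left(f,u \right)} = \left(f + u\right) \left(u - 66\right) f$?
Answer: $\frac{523781}{16665} \approx 31.43$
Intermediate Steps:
$I{\left(f,u \right)} = f \left(-66 + u\right) \left(f + u\right)$ ($I{\left(f,u \right)} = \left(f + u\right) \left(-66 + u\right) f = \left(-66 + u\right) \left(f + u\right) f = f \left(-66 + u\right) \left(f + u\right)$)
$\frac{34 - 264}{\left(-9 - 13\right) \left(-3\right)} + \frac{I{\left(38,-50 \right)}}{1515} = \frac{34 - 264}{\left(-9 - 13\right) \left(-3\right)} + \frac{38 \left(\left(-50\right)^{2} - 2508 - -3300 + 38 \left(-50\right)\right)}{1515} = \frac{34 - 264}{\left(-22\right) \left(-3\right)} + 38 \left(2500 - 2508 + 3300 - 1900\right) \frac{1}{1515} = - \frac{230}{66} + 38 \cdot 1392 \cdot \frac{1}{1515} = \left(-230\right) \frac{1}{66} + 52896 \cdot \frac{1}{1515} = - \frac{115}{33} + \frac{17632}{505} = \frac{523781}{16665}$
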